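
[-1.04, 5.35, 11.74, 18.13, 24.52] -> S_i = -1.04 + 6.39*i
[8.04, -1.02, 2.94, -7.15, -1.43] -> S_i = Random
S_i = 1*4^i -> [1, 4, 16, 64, 256]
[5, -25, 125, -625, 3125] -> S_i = 5*-5^i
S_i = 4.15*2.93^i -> [4.15, 12.16, 35.63, 104.39, 305.86]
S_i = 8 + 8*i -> [8, 16, 24, 32, 40]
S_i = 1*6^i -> [1, 6, 36, 216, 1296]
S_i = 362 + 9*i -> [362, 371, 380, 389, 398]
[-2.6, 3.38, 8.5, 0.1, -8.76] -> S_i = Random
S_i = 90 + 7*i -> [90, 97, 104, 111, 118]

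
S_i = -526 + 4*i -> [-526, -522, -518, -514, -510]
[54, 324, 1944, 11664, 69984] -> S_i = 54*6^i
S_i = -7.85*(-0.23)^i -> [-7.85, 1.81, -0.42, 0.1, -0.02]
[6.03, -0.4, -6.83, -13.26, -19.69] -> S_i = 6.03 + -6.43*i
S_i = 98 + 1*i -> [98, 99, 100, 101, 102]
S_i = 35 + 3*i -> [35, 38, 41, 44, 47]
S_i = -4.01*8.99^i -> [-4.01, -36.05, -324.09, -2913.56, -26192.87]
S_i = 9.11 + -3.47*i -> [9.11, 5.64, 2.17, -1.3, -4.77]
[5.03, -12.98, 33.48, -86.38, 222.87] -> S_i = 5.03*(-2.58)^i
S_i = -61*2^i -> [-61, -122, -244, -488, -976]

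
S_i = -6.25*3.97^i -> [-6.25, -24.81, -98.51, -391.07, -1552.54]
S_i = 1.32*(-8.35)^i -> [1.32, -11.02, 92.03, -768.48, 6416.82]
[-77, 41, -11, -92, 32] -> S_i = Random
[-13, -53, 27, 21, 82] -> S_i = Random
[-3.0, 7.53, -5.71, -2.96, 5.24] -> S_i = Random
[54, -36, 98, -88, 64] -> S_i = Random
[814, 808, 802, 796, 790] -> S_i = 814 + -6*i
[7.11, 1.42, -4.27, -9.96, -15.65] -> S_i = 7.11 + -5.69*i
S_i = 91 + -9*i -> [91, 82, 73, 64, 55]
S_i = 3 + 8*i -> [3, 11, 19, 27, 35]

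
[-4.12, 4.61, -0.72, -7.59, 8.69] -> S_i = Random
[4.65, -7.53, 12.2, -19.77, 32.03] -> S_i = 4.65*(-1.62)^i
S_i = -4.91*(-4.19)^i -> [-4.91, 20.57, -86.2, 361.18, -1513.34]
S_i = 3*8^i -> [3, 24, 192, 1536, 12288]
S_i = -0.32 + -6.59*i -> [-0.32, -6.91, -13.5, -20.09, -26.68]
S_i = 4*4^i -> [4, 16, 64, 256, 1024]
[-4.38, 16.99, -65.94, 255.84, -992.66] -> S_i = -4.38*(-3.88)^i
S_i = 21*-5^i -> [21, -105, 525, -2625, 13125]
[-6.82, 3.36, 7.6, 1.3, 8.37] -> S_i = Random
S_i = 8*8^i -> [8, 64, 512, 4096, 32768]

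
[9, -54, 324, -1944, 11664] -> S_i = 9*-6^i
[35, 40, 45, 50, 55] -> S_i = 35 + 5*i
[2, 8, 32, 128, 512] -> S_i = 2*4^i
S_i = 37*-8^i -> [37, -296, 2368, -18944, 151552]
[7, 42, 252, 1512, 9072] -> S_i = 7*6^i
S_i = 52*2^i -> [52, 104, 208, 416, 832]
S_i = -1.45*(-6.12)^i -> [-1.45, 8.87, -54.31, 332.37, -2034.11]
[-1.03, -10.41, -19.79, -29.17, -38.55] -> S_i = -1.03 + -9.38*i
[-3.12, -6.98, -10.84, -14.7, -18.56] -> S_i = -3.12 + -3.86*i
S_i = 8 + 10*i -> [8, 18, 28, 38, 48]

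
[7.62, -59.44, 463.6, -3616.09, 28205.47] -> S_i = 7.62*(-7.80)^i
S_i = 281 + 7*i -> [281, 288, 295, 302, 309]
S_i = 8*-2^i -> [8, -16, 32, -64, 128]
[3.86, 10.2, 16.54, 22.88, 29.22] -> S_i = 3.86 + 6.34*i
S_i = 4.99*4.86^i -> [4.99, 24.25, 117.86, 572.81, 2783.85]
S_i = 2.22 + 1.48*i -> [2.22, 3.7, 5.18, 6.66, 8.14]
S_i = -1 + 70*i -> [-1, 69, 139, 209, 279]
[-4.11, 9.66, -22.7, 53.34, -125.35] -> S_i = -4.11*(-2.35)^i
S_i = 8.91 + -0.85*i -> [8.91, 8.06, 7.21, 6.36, 5.51]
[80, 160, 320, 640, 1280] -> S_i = 80*2^i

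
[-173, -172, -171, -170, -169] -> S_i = -173 + 1*i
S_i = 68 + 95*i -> [68, 163, 258, 353, 448]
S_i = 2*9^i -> [2, 18, 162, 1458, 13122]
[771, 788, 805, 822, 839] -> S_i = 771 + 17*i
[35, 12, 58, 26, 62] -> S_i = Random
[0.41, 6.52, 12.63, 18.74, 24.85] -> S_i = 0.41 + 6.11*i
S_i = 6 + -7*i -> [6, -1, -8, -15, -22]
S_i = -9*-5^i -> [-9, 45, -225, 1125, -5625]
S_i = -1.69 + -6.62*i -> [-1.69, -8.31, -14.93, -21.55, -28.17]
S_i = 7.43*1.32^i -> [7.43, 9.81, 12.95, 17.09, 22.56]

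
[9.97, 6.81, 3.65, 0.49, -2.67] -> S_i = 9.97 + -3.16*i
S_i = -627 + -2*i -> [-627, -629, -631, -633, -635]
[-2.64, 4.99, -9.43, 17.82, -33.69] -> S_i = -2.64*(-1.89)^i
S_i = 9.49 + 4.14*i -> [9.49, 13.63, 17.77, 21.91, 26.05]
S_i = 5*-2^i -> [5, -10, 20, -40, 80]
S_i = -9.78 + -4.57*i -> [-9.78, -14.35, -18.92, -23.49, -28.06]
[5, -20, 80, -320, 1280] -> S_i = 5*-4^i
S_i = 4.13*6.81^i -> [4.13, 28.13, 191.53, 1304.34, 8882.57]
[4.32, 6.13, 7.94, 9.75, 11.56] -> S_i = 4.32 + 1.81*i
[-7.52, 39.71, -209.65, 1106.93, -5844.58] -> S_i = -7.52*(-5.28)^i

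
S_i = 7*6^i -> [7, 42, 252, 1512, 9072]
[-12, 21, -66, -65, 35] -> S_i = Random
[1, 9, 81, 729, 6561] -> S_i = 1*9^i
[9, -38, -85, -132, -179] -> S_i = 9 + -47*i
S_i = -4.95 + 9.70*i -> [-4.95, 4.75, 14.45, 24.15, 33.85]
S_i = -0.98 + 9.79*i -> [-0.98, 8.81, 18.6, 28.39, 38.18]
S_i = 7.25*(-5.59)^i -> [7.25, -40.53, 226.55, -1266.41, 7079.22]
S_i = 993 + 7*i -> [993, 1000, 1007, 1014, 1021]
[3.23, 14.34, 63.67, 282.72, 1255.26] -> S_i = 3.23*4.44^i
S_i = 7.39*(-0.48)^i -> [7.39, -3.55, 1.7, -0.82, 0.39]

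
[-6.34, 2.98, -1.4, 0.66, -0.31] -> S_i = -6.34*(-0.47)^i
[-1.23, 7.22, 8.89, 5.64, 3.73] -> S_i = Random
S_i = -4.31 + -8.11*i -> [-4.31, -12.42, -20.53, -28.64, -36.75]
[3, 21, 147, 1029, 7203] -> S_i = 3*7^i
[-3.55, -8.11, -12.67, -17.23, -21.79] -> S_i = -3.55 + -4.56*i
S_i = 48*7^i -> [48, 336, 2352, 16464, 115248]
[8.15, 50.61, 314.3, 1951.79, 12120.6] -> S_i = 8.15*6.21^i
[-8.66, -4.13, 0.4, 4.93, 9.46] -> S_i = -8.66 + 4.53*i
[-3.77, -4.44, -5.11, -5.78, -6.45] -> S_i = -3.77 + -0.67*i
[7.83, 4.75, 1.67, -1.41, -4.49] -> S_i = 7.83 + -3.08*i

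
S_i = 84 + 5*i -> [84, 89, 94, 99, 104]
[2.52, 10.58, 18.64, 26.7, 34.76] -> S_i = 2.52 + 8.06*i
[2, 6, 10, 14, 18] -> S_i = 2 + 4*i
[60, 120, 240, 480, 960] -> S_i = 60*2^i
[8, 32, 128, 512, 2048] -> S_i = 8*4^i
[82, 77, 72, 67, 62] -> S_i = 82 + -5*i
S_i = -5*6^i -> [-5, -30, -180, -1080, -6480]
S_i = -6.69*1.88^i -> [-6.69, -12.58, -23.65, -44.45, -83.57]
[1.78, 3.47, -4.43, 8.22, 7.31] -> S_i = Random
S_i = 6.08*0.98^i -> [6.08, 5.96, 5.84, 5.72, 5.61]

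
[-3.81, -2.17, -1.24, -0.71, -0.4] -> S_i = -3.81*0.57^i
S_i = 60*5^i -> [60, 300, 1500, 7500, 37500]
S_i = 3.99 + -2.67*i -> [3.99, 1.32, -1.35, -4.02, -6.69]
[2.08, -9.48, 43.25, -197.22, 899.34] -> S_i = 2.08*(-4.56)^i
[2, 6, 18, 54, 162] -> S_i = 2*3^i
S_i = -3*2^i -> [-3, -6, -12, -24, -48]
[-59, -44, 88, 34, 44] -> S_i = Random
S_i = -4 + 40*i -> [-4, 36, 76, 116, 156]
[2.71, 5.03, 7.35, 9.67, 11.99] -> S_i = 2.71 + 2.32*i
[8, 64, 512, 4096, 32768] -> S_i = 8*8^i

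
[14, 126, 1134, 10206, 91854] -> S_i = 14*9^i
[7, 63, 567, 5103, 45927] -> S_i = 7*9^i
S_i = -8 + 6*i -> [-8, -2, 4, 10, 16]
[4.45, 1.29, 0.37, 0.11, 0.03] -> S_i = 4.45*0.29^i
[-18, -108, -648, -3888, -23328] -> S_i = -18*6^i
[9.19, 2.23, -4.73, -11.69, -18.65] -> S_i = 9.19 + -6.96*i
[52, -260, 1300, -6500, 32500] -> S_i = 52*-5^i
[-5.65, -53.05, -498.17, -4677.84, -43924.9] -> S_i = -5.65*9.39^i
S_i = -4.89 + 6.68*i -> [-4.89, 1.79, 8.47, 15.15, 21.83]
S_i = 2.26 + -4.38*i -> [2.26, -2.12, -6.5, -10.88, -15.26]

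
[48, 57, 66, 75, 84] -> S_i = 48 + 9*i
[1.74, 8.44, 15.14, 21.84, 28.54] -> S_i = 1.74 + 6.70*i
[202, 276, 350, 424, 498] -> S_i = 202 + 74*i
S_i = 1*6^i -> [1, 6, 36, 216, 1296]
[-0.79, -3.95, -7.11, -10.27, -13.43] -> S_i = -0.79 + -3.16*i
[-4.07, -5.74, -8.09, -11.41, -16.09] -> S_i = -4.07*1.41^i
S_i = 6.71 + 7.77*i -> [6.71, 14.48, 22.25, 30.02, 37.79]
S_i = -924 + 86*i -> [-924, -838, -752, -666, -580]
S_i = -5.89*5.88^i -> [-5.89, -34.63, -203.64, -1197.42, -7040.84]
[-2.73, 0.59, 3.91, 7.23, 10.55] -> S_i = -2.73 + 3.32*i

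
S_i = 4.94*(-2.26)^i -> [4.94, -11.16, 25.23, -57.02, 128.87]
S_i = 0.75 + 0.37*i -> [0.75, 1.12, 1.49, 1.86, 2.23]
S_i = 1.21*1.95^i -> [1.21, 2.36, 4.6, 8.97, 17.5]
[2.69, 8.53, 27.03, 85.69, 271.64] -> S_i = 2.69*3.17^i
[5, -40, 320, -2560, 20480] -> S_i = 5*-8^i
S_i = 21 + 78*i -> [21, 99, 177, 255, 333]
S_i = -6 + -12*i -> [-6, -18, -30, -42, -54]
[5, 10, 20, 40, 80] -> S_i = 5*2^i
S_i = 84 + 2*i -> [84, 86, 88, 90, 92]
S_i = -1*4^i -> [-1, -4, -16, -64, -256]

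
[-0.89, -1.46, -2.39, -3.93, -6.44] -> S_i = -0.89*1.64^i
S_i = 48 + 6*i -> [48, 54, 60, 66, 72]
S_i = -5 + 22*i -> [-5, 17, 39, 61, 83]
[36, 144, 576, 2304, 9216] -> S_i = 36*4^i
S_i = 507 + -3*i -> [507, 504, 501, 498, 495]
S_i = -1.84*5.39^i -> [-1.84, -9.92, -53.46, -288.13, -1553.01]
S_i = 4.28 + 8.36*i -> [4.28, 12.64, 21.0, 29.36, 37.72]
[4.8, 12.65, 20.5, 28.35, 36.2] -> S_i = 4.80 + 7.85*i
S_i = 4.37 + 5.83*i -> [4.37, 10.2, 16.03, 21.86, 27.69]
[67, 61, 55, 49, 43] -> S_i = 67 + -6*i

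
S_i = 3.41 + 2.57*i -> [3.41, 5.98, 8.55, 11.12, 13.69]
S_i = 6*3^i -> [6, 18, 54, 162, 486]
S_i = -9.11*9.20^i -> [-9.11, -83.81, -771.07, -7093.85, -65263.4]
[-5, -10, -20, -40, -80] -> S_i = -5*2^i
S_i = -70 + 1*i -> [-70, -69, -68, -67, -66]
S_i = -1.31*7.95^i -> [-1.31, -10.41, -82.8, -658.22, -5232.87]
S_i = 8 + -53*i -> [8, -45, -98, -151, -204]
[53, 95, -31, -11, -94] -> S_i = Random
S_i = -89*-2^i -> [-89, 178, -356, 712, -1424]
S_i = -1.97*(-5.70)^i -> [-1.97, 11.23, -64.01, 364.83, -2079.53]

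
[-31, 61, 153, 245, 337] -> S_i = -31 + 92*i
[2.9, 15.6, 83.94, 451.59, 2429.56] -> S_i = 2.90*5.38^i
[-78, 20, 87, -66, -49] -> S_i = Random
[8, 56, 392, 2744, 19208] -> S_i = 8*7^i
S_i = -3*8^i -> [-3, -24, -192, -1536, -12288]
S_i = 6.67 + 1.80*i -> [6.67, 8.47, 10.27, 12.07, 13.87]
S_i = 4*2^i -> [4, 8, 16, 32, 64]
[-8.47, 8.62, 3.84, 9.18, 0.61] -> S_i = Random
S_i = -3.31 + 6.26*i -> [-3.31, 2.95, 9.21, 15.47, 21.73]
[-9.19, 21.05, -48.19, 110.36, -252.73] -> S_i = -9.19*(-2.29)^i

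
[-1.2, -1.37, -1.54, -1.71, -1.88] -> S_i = -1.20 + -0.17*i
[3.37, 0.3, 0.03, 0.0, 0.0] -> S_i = 3.37*0.09^i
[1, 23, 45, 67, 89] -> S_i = 1 + 22*i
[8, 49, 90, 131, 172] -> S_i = 8 + 41*i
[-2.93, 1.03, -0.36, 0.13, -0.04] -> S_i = -2.93*(-0.35)^i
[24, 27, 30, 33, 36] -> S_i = 24 + 3*i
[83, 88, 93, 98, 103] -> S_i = 83 + 5*i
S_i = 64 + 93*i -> [64, 157, 250, 343, 436]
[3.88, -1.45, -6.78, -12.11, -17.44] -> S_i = 3.88 + -5.33*i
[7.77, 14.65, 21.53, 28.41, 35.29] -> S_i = 7.77 + 6.88*i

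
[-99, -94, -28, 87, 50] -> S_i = Random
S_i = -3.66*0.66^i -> [-3.66, -2.42, -1.59, -1.05, -0.69]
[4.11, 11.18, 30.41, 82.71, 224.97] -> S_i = 4.11*2.72^i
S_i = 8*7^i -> [8, 56, 392, 2744, 19208]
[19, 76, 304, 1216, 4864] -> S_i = 19*4^i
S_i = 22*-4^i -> [22, -88, 352, -1408, 5632]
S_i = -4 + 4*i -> [-4, 0, 4, 8, 12]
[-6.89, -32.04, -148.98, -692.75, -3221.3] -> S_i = -6.89*4.65^i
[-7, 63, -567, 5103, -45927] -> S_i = -7*-9^i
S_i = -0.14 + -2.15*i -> [-0.14, -2.29, -4.44, -6.59, -8.74]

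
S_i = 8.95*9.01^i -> [8.95, 80.64, 726.56, 6546.32, 58982.37]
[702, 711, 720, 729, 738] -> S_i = 702 + 9*i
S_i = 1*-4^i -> [1, -4, 16, -64, 256]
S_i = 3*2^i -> [3, 6, 12, 24, 48]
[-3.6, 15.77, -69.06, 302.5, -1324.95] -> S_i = -3.60*(-4.38)^i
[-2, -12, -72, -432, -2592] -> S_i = -2*6^i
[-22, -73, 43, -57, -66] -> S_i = Random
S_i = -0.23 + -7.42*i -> [-0.23, -7.65, -15.07, -22.49, -29.91]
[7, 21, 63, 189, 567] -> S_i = 7*3^i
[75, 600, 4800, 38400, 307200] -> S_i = 75*8^i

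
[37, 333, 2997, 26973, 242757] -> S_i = 37*9^i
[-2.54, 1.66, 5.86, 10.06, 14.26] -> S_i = -2.54 + 4.20*i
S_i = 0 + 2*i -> [0, 2, 4, 6, 8]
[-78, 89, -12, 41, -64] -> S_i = Random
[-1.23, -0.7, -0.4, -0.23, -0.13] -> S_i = -1.23*0.57^i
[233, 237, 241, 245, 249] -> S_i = 233 + 4*i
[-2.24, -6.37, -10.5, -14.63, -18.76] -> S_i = -2.24 + -4.13*i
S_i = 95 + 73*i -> [95, 168, 241, 314, 387]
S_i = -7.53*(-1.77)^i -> [-7.53, 13.33, -23.59, 41.76, -73.91]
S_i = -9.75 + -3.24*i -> [-9.75, -12.99, -16.23, -19.47, -22.71]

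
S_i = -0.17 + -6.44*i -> [-0.17, -6.61, -13.05, -19.49, -25.93]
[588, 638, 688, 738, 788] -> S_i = 588 + 50*i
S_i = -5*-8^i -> [-5, 40, -320, 2560, -20480]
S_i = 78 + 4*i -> [78, 82, 86, 90, 94]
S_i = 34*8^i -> [34, 272, 2176, 17408, 139264]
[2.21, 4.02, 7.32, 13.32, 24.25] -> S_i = 2.21*1.82^i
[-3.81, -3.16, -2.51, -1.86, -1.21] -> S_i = -3.81 + 0.65*i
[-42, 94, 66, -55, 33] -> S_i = Random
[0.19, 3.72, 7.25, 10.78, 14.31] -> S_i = 0.19 + 3.53*i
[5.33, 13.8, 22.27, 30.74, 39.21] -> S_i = 5.33 + 8.47*i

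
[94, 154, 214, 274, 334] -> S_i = 94 + 60*i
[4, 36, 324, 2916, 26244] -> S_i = 4*9^i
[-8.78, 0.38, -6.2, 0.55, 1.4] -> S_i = Random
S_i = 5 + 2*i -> [5, 7, 9, 11, 13]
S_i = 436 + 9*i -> [436, 445, 454, 463, 472]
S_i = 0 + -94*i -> [0, -94, -188, -282, -376]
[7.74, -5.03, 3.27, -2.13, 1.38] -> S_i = 7.74*(-0.65)^i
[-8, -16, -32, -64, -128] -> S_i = -8*2^i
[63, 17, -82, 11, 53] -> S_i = Random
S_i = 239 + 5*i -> [239, 244, 249, 254, 259]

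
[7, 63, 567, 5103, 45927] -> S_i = 7*9^i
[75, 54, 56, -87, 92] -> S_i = Random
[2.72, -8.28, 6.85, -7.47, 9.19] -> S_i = Random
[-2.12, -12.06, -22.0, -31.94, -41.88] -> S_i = -2.12 + -9.94*i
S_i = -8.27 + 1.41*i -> [-8.27, -6.86, -5.45, -4.04, -2.63]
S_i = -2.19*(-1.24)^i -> [-2.19, 2.72, -3.37, 4.18, -5.18]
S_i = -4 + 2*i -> [-4, -2, 0, 2, 4]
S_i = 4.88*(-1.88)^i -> [4.88, -9.17, 17.25, -32.43, 60.96]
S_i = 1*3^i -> [1, 3, 9, 27, 81]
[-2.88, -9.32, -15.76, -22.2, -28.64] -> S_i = -2.88 + -6.44*i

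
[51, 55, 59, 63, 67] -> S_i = 51 + 4*i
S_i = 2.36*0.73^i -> [2.36, 1.72, 1.26, 0.92, 0.67]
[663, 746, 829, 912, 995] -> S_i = 663 + 83*i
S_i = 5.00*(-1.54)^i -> [5.0, -7.7, 11.86, -18.26, 28.12]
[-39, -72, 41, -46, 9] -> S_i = Random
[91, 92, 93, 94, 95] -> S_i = 91 + 1*i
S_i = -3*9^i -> [-3, -27, -243, -2187, -19683]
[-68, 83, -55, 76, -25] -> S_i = Random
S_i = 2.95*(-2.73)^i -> [2.95, -8.05, 21.99, -60.02, 163.86]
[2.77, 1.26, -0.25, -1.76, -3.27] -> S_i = 2.77 + -1.51*i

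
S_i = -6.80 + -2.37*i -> [-6.8, -9.17, -11.54, -13.91, -16.28]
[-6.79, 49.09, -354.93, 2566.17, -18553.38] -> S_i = -6.79*(-7.23)^i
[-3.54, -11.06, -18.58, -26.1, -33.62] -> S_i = -3.54 + -7.52*i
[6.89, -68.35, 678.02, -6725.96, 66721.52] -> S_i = 6.89*(-9.92)^i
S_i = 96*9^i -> [96, 864, 7776, 69984, 629856]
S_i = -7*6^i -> [-7, -42, -252, -1512, -9072]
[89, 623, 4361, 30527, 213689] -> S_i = 89*7^i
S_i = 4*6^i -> [4, 24, 144, 864, 5184]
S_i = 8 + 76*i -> [8, 84, 160, 236, 312]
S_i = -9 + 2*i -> [-9, -7, -5, -3, -1]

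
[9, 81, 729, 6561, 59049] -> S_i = 9*9^i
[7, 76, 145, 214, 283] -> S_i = 7 + 69*i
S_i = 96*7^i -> [96, 672, 4704, 32928, 230496]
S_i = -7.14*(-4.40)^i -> [-7.14, 31.42, -138.23, 608.21, -2676.14]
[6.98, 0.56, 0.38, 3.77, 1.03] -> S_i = Random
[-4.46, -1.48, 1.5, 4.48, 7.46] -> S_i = -4.46 + 2.98*i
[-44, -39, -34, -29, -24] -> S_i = -44 + 5*i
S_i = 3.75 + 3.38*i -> [3.75, 7.13, 10.51, 13.89, 17.27]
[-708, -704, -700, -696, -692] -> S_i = -708 + 4*i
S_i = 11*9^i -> [11, 99, 891, 8019, 72171]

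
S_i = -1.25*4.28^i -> [-1.25, -5.35, -22.9, -98.0, -419.45]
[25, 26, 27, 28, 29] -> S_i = 25 + 1*i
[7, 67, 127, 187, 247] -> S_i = 7 + 60*i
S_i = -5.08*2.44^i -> [-5.08, -12.4, -30.24, -73.8, -180.06]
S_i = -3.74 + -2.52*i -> [-3.74, -6.26, -8.78, -11.3, -13.82]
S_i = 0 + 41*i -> [0, 41, 82, 123, 164]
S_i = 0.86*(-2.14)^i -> [0.86, -1.84, 3.94, -8.43, 18.04]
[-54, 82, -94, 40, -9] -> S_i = Random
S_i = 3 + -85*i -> [3, -82, -167, -252, -337]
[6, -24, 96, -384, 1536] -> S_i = 6*-4^i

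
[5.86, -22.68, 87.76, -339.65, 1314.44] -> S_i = 5.86*(-3.87)^i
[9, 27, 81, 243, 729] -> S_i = 9*3^i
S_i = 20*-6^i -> [20, -120, 720, -4320, 25920]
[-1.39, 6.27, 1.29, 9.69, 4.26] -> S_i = Random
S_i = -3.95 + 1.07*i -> [-3.95, -2.88, -1.81, -0.74, 0.33]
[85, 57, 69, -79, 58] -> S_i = Random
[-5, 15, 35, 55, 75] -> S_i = -5 + 20*i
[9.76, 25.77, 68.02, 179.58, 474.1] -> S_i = 9.76*2.64^i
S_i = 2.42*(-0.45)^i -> [2.42, -1.09, 0.49, -0.22, 0.1]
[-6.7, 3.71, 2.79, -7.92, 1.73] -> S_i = Random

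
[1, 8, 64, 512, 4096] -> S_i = 1*8^i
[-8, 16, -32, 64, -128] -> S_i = -8*-2^i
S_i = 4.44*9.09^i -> [4.44, 40.36, 366.87, 3334.84, 30313.67]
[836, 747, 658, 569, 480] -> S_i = 836 + -89*i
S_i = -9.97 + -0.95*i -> [-9.97, -10.92, -11.87, -12.82, -13.77]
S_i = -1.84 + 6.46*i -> [-1.84, 4.62, 11.08, 17.54, 24.0]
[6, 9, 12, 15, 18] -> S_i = 6 + 3*i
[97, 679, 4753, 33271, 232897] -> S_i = 97*7^i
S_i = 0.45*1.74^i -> [0.45, 0.78, 1.36, 2.37, 4.12]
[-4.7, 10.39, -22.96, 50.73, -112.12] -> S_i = -4.70*(-2.21)^i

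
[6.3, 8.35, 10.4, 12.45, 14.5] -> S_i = 6.30 + 2.05*i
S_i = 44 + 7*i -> [44, 51, 58, 65, 72]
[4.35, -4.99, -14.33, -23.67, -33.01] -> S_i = 4.35 + -9.34*i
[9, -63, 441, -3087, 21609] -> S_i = 9*-7^i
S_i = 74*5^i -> [74, 370, 1850, 9250, 46250]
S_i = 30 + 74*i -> [30, 104, 178, 252, 326]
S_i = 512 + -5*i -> [512, 507, 502, 497, 492]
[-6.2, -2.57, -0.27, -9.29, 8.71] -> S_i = Random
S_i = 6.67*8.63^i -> [6.67, 57.56, 496.76, 4287.05, 36997.21]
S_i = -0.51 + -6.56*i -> [-0.51, -7.07, -13.63, -20.19, -26.75]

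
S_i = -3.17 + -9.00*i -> [-3.17, -12.17, -21.17, -30.17, -39.17]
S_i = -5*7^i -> [-5, -35, -245, -1715, -12005]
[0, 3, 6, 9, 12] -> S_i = 0 + 3*i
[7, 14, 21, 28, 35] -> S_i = 7 + 7*i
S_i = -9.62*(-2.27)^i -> [-9.62, 21.84, -49.57, 112.53, -255.43]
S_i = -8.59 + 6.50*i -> [-8.59, -2.09, 4.41, 10.91, 17.41]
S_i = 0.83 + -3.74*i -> [0.83, -2.91, -6.65, -10.39, -14.13]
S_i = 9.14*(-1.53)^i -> [9.14, -13.98, 21.4, -32.74, 50.09]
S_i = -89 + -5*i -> [-89, -94, -99, -104, -109]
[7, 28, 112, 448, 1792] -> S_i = 7*4^i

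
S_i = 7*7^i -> [7, 49, 343, 2401, 16807]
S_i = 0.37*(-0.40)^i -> [0.37, -0.15, 0.06, -0.02, 0.01]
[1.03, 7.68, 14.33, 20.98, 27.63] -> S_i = 1.03 + 6.65*i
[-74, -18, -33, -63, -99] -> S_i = Random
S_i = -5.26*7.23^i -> [-5.26, -38.03, -274.96, -1987.93, -14372.72]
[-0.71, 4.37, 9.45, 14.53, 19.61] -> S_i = -0.71 + 5.08*i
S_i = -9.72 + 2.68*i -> [-9.72, -7.04, -4.36, -1.68, 1.0]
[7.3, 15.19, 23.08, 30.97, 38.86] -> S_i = 7.30 + 7.89*i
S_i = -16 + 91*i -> [-16, 75, 166, 257, 348]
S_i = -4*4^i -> [-4, -16, -64, -256, -1024]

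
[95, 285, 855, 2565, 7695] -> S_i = 95*3^i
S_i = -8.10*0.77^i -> [-8.1, -6.24, -4.8, -3.7, -2.85]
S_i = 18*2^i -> [18, 36, 72, 144, 288]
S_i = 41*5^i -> [41, 205, 1025, 5125, 25625]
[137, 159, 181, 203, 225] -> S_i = 137 + 22*i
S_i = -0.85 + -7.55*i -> [-0.85, -8.4, -15.95, -23.5, -31.05]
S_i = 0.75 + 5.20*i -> [0.75, 5.95, 11.15, 16.35, 21.55]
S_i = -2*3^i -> [-2, -6, -18, -54, -162]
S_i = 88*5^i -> [88, 440, 2200, 11000, 55000]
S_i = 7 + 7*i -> [7, 14, 21, 28, 35]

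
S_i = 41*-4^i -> [41, -164, 656, -2624, 10496]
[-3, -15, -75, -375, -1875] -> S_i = -3*5^i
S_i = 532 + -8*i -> [532, 524, 516, 508, 500]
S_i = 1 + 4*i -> [1, 5, 9, 13, 17]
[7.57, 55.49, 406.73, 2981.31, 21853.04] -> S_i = 7.57*7.33^i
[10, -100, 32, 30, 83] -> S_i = Random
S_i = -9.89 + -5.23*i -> [-9.89, -15.12, -20.35, -25.58, -30.81]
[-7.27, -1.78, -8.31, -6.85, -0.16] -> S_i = Random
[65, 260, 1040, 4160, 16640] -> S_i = 65*4^i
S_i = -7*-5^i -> [-7, 35, -175, 875, -4375]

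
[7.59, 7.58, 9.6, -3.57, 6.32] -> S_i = Random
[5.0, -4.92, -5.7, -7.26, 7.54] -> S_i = Random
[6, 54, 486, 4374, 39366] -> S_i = 6*9^i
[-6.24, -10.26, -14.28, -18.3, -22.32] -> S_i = -6.24 + -4.02*i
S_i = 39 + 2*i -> [39, 41, 43, 45, 47]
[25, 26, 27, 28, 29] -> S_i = 25 + 1*i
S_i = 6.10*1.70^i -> [6.1, 10.37, 17.63, 29.97, 50.95]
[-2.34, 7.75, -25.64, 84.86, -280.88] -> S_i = -2.34*(-3.31)^i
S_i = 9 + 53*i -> [9, 62, 115, 168, 221]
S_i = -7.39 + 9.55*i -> [-7.39, 2.16, 11.71, 21.26, 30.81]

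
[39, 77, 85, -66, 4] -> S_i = Random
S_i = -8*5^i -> [-8, -40, -200, -1000, -5000]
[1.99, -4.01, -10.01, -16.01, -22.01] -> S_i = 1.99 + -6.00*i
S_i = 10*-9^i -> [10, -90, 810, -7290, 65610]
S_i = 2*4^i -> [2, 8, 32, 128, 512]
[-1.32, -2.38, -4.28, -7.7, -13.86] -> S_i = -1.32*1.80^i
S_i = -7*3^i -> [-7, -21, -63, -189, -567]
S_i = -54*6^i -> [-54, -324, -1944, -11664, -69984]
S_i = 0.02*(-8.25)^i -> [0.02, -0.16, 1.36, -11.23, 92.65]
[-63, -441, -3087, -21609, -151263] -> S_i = -63*7^i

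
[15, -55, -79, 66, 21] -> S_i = Random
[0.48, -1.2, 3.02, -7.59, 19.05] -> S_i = 0.48*(-2.51)^i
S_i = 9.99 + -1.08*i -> [9.99, 8.91, 7.83, 6.75, 5.67]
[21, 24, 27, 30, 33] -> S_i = 21 + 3*i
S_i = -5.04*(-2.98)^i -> [-5.04, 15.02, -44.76, 133.38, -397.46]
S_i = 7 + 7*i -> [7, 14, 21, 28, 35]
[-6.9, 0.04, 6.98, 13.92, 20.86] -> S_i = -6.90 + 6.94*i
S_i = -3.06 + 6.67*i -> [-3.06, 3.61, 10.28, 16.95, 23.62]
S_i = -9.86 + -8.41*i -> [-9.86, -18.27, -26.68, -35.09, -43.5]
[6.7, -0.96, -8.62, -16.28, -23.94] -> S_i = 6.70 + -7.66*i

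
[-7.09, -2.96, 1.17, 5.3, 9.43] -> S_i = -7.09 + 4.13*i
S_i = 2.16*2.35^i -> [2.16, 5.08, 11.93, 28.03, 65.88]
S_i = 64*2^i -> [64, 128, 256, 512, 1024]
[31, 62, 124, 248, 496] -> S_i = 31*2^i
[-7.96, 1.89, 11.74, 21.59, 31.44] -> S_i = -7.96 + 9.85*i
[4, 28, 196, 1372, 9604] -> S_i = 4*7^i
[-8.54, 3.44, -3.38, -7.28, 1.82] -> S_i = Random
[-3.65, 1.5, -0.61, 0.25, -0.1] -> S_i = -3.65*(-0.41)^i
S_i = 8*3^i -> [8, 24, 72, 216, 648]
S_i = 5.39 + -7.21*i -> [5.39, -1.82, -9.03, -16.24, -23.45]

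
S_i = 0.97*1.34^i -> [0.97, 1.3, 1.74, 2.33, 3.13]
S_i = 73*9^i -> [73, 657, 5913, 53217, 478953]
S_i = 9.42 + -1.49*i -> [9.42, 7.93, 6.44, 4.95, 3.46]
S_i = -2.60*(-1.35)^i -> [-2.6, 3.51, -4.74, 6.4, -8.64]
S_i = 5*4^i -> [5, 20, 80, 320, 1280]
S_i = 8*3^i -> [8, 24, 72, 216, 648]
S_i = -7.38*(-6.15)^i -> [-7.38, 45.39, -279.13, 1716.65, -10557.4]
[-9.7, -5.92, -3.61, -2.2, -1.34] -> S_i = -9.70*0.61^i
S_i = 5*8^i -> [5, 40, 320, 2560, 20480]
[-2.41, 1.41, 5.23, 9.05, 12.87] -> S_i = -2.41 + 3.82*i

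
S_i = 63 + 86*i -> [63, 149, 235, 321, 407]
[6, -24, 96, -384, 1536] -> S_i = 6*-4^i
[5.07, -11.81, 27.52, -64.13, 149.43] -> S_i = 5.07*(-2.33)^i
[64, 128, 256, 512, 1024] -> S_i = 64*2^i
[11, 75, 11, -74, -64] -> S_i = Random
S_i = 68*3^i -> [68, 204, 612, 1836, 5508]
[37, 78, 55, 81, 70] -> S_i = Random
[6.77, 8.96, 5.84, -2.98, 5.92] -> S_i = Random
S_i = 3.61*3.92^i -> [3.61, 14.15, 55.47, 217.45, 852.42]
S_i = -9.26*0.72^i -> [-9.26, -6.67, -4.8, -3.46, -2.49]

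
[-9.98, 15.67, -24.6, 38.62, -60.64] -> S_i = -9.98*(-1.57)^i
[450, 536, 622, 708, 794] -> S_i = 450 + 86*i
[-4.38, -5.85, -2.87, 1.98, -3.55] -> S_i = Random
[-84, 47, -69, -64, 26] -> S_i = Random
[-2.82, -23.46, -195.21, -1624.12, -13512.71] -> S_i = -2.82*8.32^i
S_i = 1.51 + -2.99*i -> [1.51, -1.48, -4.47, -7.46, -10.45]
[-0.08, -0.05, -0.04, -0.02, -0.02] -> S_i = -0.08*0.67^i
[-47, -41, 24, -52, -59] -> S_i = Random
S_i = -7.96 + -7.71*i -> [-7.96, -15.67, -23.38, -31.09, -38.8]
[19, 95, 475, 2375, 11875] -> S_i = 19*5^i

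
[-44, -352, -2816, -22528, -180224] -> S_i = -44*8^i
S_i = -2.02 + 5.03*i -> [-2.02, 3.01, 8.04, 13.07, 18.1]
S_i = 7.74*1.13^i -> [7.74, 8.75, 9.88, 11.17, 12.62]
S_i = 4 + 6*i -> [4, 10, 16, 22, 28]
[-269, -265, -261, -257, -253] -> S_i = -269 + 4*i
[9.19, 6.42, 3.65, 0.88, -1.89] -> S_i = 9.19 + -2.77*i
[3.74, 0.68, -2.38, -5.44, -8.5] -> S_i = 3.74 + -3.06*i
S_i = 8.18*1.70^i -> [8.18, 13.91, 23.64, 40.19, 68.32]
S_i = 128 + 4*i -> [128, 132, 136, 140, 144]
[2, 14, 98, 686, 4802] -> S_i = 2*7^i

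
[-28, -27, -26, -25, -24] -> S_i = -28 + 1*i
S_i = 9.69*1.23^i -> [9.69, 11.92, 14.66, 18.03, 22.18]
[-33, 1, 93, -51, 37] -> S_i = Random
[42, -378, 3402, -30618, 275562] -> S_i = 42*-9^i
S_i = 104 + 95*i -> [104, 199, 294, 389, 484]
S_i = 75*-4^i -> [75, -300, 1200, -4800, 19200]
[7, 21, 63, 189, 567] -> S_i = 7*3^i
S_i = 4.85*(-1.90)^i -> [4.85, -9.21, 17.51, -33.27, 63.21]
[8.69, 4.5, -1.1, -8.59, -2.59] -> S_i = Random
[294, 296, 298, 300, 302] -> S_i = 294 + 2*i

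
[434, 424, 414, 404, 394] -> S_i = 434 + -10*i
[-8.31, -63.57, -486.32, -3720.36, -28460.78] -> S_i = -8.31*7.65^i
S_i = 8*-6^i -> [8, -48, 288, -1728, 10368]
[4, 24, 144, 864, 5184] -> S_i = 4*6^i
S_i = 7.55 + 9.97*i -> [7.55, 17.52, 27.49, 37.46, 47.43]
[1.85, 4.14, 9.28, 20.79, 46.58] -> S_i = 1.85*2.24^i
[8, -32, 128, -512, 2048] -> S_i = 8*-4^i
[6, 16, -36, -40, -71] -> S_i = Random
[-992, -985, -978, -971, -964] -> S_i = -992 + 7*i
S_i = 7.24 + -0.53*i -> [7.24, 6.71, 6.18, 5.65, 5.12]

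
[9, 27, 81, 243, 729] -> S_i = 9*3^i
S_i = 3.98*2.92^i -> [3.98, 11.62, 33.94, 99.09, 289.34]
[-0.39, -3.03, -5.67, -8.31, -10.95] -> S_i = -0.39 + -2.64*i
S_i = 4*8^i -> [4, 32, 256, 2048, 16384]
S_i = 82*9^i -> [82, 738, 6642, 59778, 538002]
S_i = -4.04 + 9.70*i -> [-4.04, 5.66, 15.36, 25.06, 34.76]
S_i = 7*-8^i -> [7, -56, 448, -3584, 28672]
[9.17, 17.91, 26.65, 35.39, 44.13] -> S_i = 9.17 + 8.74*i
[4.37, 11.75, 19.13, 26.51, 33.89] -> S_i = 4.37 + 7.38*i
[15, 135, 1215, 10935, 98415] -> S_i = 15*9^i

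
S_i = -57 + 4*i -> [-57, -53, -49, -45, -41]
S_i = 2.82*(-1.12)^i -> [2.82, -3.16, 3.54, -3.96, 4.44]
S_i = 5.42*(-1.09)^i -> [5.42, -5.91, 6.44, -7.02, 7.65]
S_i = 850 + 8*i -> [850, 858, 866, 874, 882]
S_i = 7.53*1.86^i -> [7.53, 14.01, 26.05, 48.45, 90.13]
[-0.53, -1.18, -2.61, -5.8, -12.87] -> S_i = -0.53*2.22^i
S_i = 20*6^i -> [20, 120, 720, 4320, 25920]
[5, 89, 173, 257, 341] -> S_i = 5 + 84*i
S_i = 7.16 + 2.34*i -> [7.16, 9.5, 11.84, 14.18, 16.52]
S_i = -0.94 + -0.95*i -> [-0.94, -1.89, -2.84, -3.79, -4.74]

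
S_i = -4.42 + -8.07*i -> [-4.42, -12.49, -20.56, -28.63, -36.7]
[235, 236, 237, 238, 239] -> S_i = 235 + 1*i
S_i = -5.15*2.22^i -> [-5.15, -11.43, -25.38, -56.35, -125.09]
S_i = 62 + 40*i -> [62, 102, 142, 182, 222]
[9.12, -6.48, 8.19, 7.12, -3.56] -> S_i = Random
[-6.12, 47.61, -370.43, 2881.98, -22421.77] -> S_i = -6.12*(-7.78)^i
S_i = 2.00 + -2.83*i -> [2.0, -0.83, -3.66, -6.49, -9.32]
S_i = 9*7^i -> [9, 63, 441, 3087, 21609]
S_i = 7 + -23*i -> [7, -16, -39, -62, -85]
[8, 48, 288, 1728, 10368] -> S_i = 8*6^i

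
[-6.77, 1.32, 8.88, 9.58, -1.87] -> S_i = Random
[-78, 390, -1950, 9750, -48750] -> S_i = -78*-5^i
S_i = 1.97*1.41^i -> [1.97, 2.78, 3.92, 5.52, 7.79]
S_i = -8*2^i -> [-8, -16, -32, -64, -128]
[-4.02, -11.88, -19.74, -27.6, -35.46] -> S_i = -4.02 + -7.86*i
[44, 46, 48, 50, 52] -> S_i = 44 + 2*i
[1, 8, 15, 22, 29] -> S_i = 1 + 7*i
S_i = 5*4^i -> [5, 20, 80, 320, 1280]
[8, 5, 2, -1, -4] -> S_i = 8 + -3*i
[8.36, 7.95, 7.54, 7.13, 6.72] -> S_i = 8.36 + -0.41*i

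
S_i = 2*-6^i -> [2, -12, 72, -432, 2592]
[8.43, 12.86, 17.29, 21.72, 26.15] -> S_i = 8.43 + 4.43*i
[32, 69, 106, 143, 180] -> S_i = 32 + 37*i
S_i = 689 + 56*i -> [689, 745, 801, 857, 913]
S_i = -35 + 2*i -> [-35, -33, -31, -29, -27]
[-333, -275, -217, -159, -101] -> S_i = -333 + 58*i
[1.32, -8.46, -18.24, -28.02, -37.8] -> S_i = 1.32 + -9.78*i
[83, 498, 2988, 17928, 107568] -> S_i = 83*6^i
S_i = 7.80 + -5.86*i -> [7.8, 1.94, -3.92, -9.78, -15.64]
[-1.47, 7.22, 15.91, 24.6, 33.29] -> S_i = -1.47 + 8.69*i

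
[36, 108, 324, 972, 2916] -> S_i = 36*3^i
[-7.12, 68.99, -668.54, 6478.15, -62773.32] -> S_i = -7.12*(-9.69)^i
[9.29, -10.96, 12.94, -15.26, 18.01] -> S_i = 9.29*(-1.18)^i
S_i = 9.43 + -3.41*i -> [9.43, 6.02, 2.61, -0.8, -4.21]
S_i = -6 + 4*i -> [-6, -2, 2, 6, 10]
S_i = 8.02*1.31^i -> [8.02, 10.51, 13.76, 18.03, 23.62]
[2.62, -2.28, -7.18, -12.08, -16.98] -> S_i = 2.62 + -4.90*i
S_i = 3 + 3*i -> [3, 6, 9, 12, 15]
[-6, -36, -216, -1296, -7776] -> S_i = -6*6^i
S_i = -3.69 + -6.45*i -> [-3.69, -10.14, -16.59, -23.04, -29.49]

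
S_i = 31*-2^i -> [31, -62, 124, -248, 496]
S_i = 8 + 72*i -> [8, 80, 152, 224, 296]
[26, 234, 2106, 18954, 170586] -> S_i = 26*9^i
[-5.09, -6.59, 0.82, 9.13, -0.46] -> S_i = Random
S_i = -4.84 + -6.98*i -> [-4.84, -11.82, -18.8, -25.78, -32.76]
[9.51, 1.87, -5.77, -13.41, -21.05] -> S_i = 9.51 + -7.64*i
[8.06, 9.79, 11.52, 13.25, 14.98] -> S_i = 8.06 + 1.73*i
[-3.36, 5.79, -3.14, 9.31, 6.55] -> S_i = Random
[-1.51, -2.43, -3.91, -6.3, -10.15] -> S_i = -1.51*1.61^i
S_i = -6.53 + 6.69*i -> [-6.53, 0.16, 6.85, 13.54, 20.23]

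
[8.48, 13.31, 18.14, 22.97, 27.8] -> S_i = 8.48 + 4.83*i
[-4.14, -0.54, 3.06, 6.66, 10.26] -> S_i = -4.14 + 3.60*i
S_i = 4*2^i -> [4, 8, 16, 32, 64]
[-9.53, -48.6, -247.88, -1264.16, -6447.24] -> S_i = -9.53*5.10^i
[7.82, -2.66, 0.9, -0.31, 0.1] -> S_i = 7.82*(-0.34)^i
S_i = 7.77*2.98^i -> [7.77, 23.15, 69.0, 205.62, 612.75]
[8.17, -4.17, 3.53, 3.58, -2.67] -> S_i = Random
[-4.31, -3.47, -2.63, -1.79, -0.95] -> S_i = -4.31 + 0.84*i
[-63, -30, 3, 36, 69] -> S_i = -63 + 33*i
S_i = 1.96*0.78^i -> [1.96, 1.53, 1.19, 0.93, 0.73]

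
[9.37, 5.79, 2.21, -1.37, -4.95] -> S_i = 9.37 + -3.58*i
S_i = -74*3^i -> [-74, -222, -666, -1998, -5994]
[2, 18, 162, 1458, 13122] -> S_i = 2*9^i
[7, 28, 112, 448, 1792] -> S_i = 7*4^i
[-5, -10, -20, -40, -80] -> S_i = -5*2^i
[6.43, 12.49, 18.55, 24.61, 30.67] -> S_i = 6.43 + 6.06*i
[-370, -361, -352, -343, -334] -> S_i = -370 + 9*i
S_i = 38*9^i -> [38, 342, 3078, 27702, 249318]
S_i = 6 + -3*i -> [6, 3, 0, -3, -6]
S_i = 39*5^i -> [39, 195, 975, 4875, 24375]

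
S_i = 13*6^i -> [13, 78, 468, 2808, 16848]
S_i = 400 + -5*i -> [400, 395, 390, 385, 380]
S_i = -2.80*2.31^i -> [-2.8, -6.47, -14.94, -34.51, -79.73]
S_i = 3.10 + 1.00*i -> [3.1, 4.1, 5.1, 6.1, 7.1]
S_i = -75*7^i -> [-75, -525, -3675, -25725, -180075]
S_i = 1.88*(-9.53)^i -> [1.88, -17.92, 170.74, -1627.18, 15507.06]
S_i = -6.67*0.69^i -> [-6.67, -4.6, -3.18, -2.19, -1.51]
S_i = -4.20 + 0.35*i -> [-4.2, -3.85, -3.5, -3.15, -2.8]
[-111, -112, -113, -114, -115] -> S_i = -111 + -1*i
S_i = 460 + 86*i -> [460, 546, 632, 718, 804]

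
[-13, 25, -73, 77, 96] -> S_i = Random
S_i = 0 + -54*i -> [0, -54, -108, -162, -216]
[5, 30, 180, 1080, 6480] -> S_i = 5*6^i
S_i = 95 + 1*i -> [95, 96, 97, 98, 99]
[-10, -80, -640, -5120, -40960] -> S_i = -10*8^i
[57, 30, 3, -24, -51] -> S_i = 57 + -27*i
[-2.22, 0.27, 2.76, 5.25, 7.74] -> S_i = -2.22 + 2.49*i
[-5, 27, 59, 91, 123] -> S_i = -5 + 32*i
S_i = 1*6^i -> [1, 6, 36, 216, 1296]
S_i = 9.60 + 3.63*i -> [9.6, 13.23, 16.86, 20.49, 24.12]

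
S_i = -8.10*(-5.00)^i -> [-8.1, 40.5, -202.5, 1012.5, -5062.5]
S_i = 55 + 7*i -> [55, 62, 69, 76, 83]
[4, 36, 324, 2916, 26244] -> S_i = 4*9^i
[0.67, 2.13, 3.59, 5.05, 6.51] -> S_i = 0.67 + 1.46*i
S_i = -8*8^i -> [-8, -64, -512, -4096, -32768]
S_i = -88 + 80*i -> [-88, -8, 72, 152, 232]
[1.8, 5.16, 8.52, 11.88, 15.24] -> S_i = 1.80 + 3.36*i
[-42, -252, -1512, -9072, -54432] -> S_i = -42*6^i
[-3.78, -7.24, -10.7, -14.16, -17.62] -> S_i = -3.78 + -3.46*i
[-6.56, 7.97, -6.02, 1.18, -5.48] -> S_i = Random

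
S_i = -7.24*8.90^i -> [-7.24, -64.44, -573.48, -5103.98, -45425.38]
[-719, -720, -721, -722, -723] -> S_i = -719 + -1*i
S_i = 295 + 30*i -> [295, 325, 355, 385, 415]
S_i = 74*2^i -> [74, 148, 296, 592, 1184]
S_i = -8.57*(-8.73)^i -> [-8.57, 74.82, -653.14, 5701.95, -49778.04]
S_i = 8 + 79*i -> [8, 87, 166, 245, 324]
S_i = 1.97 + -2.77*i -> [1.97, -0.8, -3.57, -6.34, -9.11]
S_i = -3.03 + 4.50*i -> [-3.03, 1.47, 5.97, 10.47, 14.97]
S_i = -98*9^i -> [-98, -882, -7938, -71442, -642978]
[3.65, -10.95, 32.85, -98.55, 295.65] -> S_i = 3.65*(-3.00)^i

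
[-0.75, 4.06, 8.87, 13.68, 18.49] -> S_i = -0.75 + 4.81*i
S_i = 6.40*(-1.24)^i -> [6.4, -7.94, 9.84, -12.2, 15.13]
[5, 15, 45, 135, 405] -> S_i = 5*3^i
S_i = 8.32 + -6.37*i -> [8.32, 1.95, -4.42, -10.79, -17.16]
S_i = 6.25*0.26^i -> [6.25, 1.62, 0.42, 0.11, 0.03]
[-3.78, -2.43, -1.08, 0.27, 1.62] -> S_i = -3.78 + 1.35*i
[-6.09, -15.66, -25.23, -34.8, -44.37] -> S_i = -6.09 + -9.57*i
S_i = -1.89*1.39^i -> [-1.89, -2.63, -3.65, -5.08, -7.06]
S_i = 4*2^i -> [4, 8, 16, 32, 64]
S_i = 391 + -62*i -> [391, 329, 267, 205, 143]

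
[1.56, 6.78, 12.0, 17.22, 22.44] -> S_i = 1.56 + 5.22*i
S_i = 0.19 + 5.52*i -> [0.19, 5.71, 11.23, 16.75, 22.27]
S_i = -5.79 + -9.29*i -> [-5.79, -15.08, -24.37, -33.66, -42.95]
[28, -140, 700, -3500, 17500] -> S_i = 28*-5^i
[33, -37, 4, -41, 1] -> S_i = Random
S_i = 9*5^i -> [9, 45, 225, 1125, 5625]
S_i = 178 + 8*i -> [178, 186, 194, 202, 210]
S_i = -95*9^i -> [-95, -855, -7695, -69255, -623295]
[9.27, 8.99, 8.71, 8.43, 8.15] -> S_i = 9.27 + -0.28*i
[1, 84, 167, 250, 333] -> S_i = 1 + 83*i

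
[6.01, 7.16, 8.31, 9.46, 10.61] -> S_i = 6.01 + 1.15*i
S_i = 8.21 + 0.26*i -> [8.21, 8.47, 8.73, 8.99, 9.25]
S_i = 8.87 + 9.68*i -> [8.87, 18.55, 28.23, 37.91, 47.59]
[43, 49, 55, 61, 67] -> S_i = 43 + 6*i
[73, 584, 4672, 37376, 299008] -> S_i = 73*8^i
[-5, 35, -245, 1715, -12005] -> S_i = -5*-7^i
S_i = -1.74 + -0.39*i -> [-1.74, -2.13, -2.52, -2.91, -3.3]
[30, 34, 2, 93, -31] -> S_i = Random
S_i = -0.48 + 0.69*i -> [-0.48, 0.21, 0.9, 1.59, 2.28]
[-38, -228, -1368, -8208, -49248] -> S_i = -38*6^i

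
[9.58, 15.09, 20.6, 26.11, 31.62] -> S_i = 9.58 + 5.51*i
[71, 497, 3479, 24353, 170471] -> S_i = 71*7^i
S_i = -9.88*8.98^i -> [-9.88, -88.72, -796.73, -7154.61, -64248.4]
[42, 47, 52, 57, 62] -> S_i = 42 + 5*i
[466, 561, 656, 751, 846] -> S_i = 466 + 95*i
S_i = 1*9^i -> [1, 9, 81, 729, 6561]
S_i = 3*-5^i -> [3, -15, 75, -375, 1875]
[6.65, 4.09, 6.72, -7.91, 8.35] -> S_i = Random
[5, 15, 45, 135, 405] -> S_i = 5*3^i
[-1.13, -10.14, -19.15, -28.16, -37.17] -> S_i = -1.13 + -9.01*i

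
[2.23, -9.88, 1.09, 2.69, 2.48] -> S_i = Random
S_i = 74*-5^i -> [74, -370, 1850, -9250, 46250]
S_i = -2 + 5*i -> [-2, 3, 8, 13, 18]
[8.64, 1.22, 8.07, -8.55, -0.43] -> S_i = Random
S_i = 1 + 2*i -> [1, 3, 5, 7, 9]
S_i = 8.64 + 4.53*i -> [8.64, 13.17, 17.7, 22.23, 26.76]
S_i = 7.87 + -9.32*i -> [7.87, -1.45, -10.77, -20.09, -29.41]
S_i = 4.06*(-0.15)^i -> [4.06, -0.61, 0.09, -0.01, 0.0]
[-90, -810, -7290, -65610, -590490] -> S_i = -90*9^i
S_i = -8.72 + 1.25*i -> [-8.72, -7.47, -6.22, -4.97, -3.72]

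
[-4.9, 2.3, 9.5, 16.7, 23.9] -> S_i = -4.90 + 7.20*i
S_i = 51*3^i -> [51, 153, 459, 1377, 4131]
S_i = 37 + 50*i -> [37, 87, 137, 187, 237]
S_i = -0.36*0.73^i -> [-0.36, -0.26, -0.19, -0.14, -0.1]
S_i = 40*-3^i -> [40, -120, 360, -1080, 3240]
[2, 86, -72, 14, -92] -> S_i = Random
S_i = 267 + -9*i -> [267, 258, 249, 240, 231]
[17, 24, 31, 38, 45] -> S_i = 17 + 7*i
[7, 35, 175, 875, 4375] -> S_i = 7*5^i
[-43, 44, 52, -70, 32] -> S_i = Random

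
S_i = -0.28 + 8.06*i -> [-0.28, 7.78, 15.84, 23.9, 31.96]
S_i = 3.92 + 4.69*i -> [3.92, 8.61, 13.3, 17.99, 22.68]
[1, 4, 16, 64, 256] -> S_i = 1*4^i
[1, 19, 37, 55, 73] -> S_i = 1 + 18*i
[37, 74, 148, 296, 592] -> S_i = 37*2^i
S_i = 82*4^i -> [82, 328, 1312, 5248, 20992]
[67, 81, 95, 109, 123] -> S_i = 67 + 14*i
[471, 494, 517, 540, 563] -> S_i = 471 + 23*i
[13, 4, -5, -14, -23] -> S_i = 13 + -9*i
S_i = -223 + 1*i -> [-223, -222, -221, -220, -219]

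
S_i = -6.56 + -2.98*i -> [-6.56, -9.54, -12.52, -15.5, -18.48]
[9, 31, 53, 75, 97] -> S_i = 9 + 22*i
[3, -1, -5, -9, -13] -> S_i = 3 + -4*i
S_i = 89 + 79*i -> [89, 168, 247, 326, 405]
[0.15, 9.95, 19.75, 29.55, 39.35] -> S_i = 0.15 + 9.80*i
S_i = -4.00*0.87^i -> [-4.0, -3.48, -3.03, -2.63, -2.29]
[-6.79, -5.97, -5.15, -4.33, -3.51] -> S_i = -6.79 + 0.82*i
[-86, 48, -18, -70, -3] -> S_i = Random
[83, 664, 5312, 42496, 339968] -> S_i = 83*8^i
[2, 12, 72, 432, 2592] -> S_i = 2*6^i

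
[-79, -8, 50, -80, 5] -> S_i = Random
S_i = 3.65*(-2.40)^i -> [3.65, -8.76, 21.02, -50.46, 121.1]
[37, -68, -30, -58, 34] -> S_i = Random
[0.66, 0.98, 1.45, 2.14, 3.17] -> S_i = 0.66*1.48^i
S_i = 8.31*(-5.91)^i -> [8.31, -49.11, 290.25, -1715.39, 10137.97]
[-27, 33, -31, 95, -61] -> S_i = Random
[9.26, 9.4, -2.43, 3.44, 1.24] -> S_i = Random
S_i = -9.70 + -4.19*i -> [-9.7, -13.89, -18.08, -22.27, -26.46]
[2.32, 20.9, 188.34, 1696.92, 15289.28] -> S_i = 2.32*9.01^i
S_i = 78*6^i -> [78, 468, 2808, 16848, 101088]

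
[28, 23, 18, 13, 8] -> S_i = 28 + -5*i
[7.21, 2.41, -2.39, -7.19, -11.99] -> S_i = 7.21 + -4.80*i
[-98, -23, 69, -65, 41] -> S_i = Random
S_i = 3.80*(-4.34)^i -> [3.8, -16.49, 71.58, -310.64, 1348.16]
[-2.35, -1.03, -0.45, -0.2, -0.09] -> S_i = -2.35*0.44^i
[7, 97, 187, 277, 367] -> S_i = 7 + 90*i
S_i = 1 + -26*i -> [1, -25, -51, -77, -103]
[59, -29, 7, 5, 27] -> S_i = Random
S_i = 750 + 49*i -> [750, 799, 848, 897, 946]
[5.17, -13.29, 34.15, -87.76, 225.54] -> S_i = 5.17*(-2.57)^i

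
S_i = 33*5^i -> [33, 165, 825, 4125, 20625]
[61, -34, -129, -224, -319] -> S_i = 61 + -95*i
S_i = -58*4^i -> [-58, -232, -928, -3712, -14848]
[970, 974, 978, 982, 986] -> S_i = 970 + 4*i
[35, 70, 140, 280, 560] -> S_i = 35*2^i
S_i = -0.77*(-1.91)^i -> [-0.77, 1.47, -2.81, 5.37, -10.25]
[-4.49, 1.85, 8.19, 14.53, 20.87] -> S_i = -4.49 + 6.34*i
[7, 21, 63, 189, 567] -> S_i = 7*3^i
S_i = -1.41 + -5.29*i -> [-1.41, -6.7, -11.99, -17.28, -22.57]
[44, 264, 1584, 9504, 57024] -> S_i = 44*6^i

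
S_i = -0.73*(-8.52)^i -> [-0.73, 6.22, -52.99, 451.48, -3846.64]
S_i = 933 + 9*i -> [933, 942, 951, 960, 969]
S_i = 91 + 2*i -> [91, 93, 95, 97, 99]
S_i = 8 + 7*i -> [8, 15, 22, 29, 36]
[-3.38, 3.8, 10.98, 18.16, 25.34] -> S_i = -3.38 + 7.18*i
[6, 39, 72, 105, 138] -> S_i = 6 + 33*i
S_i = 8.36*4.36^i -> [8.36, 36.45, 158.92, 692.89, 3021.01]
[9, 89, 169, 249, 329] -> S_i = 9 + 80*i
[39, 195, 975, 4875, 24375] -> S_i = 39*5^i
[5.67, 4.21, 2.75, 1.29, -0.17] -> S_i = 5.67 + -1.46*i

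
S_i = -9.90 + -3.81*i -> [-9.9, -13.71, -17.52, -21.33, -25.14]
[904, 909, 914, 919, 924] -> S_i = 904 + 5*i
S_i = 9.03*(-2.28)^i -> [9.03, -20.59, 46.94, -107.03, 244.02]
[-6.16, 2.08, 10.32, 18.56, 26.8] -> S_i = -6.16 + 8.24*i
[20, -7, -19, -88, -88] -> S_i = Random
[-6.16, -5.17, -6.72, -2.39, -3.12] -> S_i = Random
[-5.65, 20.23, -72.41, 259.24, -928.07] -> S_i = -5.65*(-3.58)^i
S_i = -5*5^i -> [-5, -25, -125, -625, -3125]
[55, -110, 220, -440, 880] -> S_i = 55*-2^i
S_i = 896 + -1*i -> [896, 895, 894, 893, 892]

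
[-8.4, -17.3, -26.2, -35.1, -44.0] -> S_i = -8.40 + -8.90*i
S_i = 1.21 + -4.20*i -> [1.21, -2.99, -7.19, -11.39, -15.59]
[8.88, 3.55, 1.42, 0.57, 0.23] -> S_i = 8.88*0.40^i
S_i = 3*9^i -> [3, 27, 243, 2187, 19683]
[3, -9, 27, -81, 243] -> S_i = 3*-3^i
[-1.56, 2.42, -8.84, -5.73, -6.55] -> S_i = Random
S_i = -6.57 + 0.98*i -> [-6.57, -5.59, -4.61, -3.63, -2.65]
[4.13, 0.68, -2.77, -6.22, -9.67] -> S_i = 4.13 + -3.45*i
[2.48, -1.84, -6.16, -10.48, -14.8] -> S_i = 2.48 + -4.32*i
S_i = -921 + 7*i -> [-921, -914, -907, -900, -893]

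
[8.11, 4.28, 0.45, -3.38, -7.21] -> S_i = 8.11 + -3.83*i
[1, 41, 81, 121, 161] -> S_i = 1 + 40*i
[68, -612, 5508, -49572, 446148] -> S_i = 68*-9^i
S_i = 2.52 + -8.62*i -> [2.52, -6.1, -14.72, -23.34, -31.96]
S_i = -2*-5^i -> [-2, 10, -50, 250, -1250]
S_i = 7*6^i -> [7, 42, 252, 1512, 9072]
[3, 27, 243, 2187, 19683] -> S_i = 3*9^i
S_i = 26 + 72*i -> [26, 98, 170, 242, 314]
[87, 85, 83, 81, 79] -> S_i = 87 + -2*i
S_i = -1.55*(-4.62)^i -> [-1.55, 7.16, -33.08, 152.85, -706.15]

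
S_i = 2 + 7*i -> [2, 9, 16, 23, 30]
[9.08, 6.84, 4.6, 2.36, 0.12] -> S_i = 9.08 + -2.24*i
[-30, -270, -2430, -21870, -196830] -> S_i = -30*9^i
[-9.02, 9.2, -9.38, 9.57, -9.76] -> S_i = -9.02*(-1.02)^i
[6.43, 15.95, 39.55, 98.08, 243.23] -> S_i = 6.43*2.48^i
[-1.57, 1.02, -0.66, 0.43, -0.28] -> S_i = -1.57*(-0.65)^i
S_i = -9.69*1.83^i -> [-9.69, -17.73, -32.45, -59.39, -108.67]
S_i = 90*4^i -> [90, 360, 1440, 5760, 23040]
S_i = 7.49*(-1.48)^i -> [7.49, -11.09, 16.41, -24.28, 35.94]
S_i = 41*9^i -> [41, 369, 3321, 29889, 269001]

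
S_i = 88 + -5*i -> [88, 83, 78, 73, 68]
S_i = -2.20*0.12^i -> [-2.2, -0.26, -0.03, -0.0, -0.0]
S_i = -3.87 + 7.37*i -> [-3.87, 3.5, 10.87, 18.24, 25.61]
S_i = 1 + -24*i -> [1, -23, -47, -71, -95]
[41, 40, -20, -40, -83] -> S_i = Random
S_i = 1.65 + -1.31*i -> [1.65, 0.34, -0.97, -2.28, -3.59]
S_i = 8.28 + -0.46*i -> [8.28, 7.82, 7.36, 6.9, 6.44]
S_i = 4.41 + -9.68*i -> [4.41, -5.27, -14.95, -24.63, -34.31]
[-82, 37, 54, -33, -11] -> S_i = Random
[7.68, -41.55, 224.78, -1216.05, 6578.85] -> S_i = 7.68*(-5.41)^i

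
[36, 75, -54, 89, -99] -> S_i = Random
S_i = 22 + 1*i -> [22, 23, 24, 25, 26]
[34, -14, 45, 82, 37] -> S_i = Random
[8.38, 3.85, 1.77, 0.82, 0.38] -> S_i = 8.38*0.46^i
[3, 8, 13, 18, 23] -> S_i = 3 + 5*i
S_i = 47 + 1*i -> [47, 48, 49, 50, 51]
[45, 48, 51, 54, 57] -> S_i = 45 + 3*i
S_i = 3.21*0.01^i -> [3.21, 0.03, 0.0, 0.0, 0.0]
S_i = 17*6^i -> [17, 102, 612, 3672, 22032]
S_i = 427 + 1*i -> [427, 428, 429, 430, 431]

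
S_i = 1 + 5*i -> [1, 6, 11, 16, 21]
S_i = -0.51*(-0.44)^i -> [-0.51, 0.22, -0.1, 0.04, -0.02]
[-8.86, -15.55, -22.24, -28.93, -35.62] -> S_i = -8.86 + -6.69*i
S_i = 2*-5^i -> [2, -10, 50, -250, 1250]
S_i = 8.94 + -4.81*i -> [8.94, 4.13, -0.68, -5.49, -10.3]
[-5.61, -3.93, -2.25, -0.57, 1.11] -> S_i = -5.61 + 1.68*i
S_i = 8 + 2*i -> [8, 10, 12, 14, 16]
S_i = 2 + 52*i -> [2, 54, 106, 158, 210]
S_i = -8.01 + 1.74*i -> [-8.01, -6.27, -4.53, -2.79, -1.05]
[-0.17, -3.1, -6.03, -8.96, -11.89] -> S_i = -0.17 + -2.93*i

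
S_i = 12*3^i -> [12, 36, 108, 324, 972]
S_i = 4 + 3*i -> [4, 7, 10, 13, 16]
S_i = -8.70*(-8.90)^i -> [-8.7, 77.43, -689.13, 6133.23, -54585.75]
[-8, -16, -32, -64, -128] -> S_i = -8*2^i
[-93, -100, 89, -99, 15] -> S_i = Random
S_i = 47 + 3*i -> [47, 50, 53, 56, 59]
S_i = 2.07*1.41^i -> [2.07, 2.92, 4.12, 5.8, 8.18]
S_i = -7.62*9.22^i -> [-7.62, -70.26, -647.76, -5972.38, -55065.38]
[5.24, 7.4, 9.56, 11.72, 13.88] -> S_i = 5.24 + 2.16*i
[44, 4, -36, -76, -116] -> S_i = 44 + -40*i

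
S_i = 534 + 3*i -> [534, 537, 540, 543, 546]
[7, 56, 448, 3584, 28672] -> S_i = 7*8^i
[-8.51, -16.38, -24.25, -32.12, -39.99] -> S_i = -8.51 + -7.87*i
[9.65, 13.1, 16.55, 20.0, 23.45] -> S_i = 9.65 + 3.45*i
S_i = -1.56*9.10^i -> [-1.56, -14.2, -129.18, -1175.57, -10697.69]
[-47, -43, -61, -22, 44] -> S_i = Random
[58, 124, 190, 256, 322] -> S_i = 58 + 66*i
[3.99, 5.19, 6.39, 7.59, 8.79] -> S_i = 3.99 + 1.20*i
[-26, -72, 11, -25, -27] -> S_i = Random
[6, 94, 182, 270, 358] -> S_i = 6 + 88*i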